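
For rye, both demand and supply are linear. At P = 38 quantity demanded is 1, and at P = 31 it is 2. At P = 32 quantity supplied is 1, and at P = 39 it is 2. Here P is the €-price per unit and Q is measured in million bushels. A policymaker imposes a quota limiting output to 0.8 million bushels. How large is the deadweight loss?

Demand slope = (31 − 38)/(2 − 1) = −7, so P = 45 − 7Q.
Supply slope = (39 − 32)/(2 − 1) = 7, so P = 25 + 7Q.
Competitive equilibrium: 45 − 7Q = 25 + 7Q → Q* = 1.4286, P* = 35.
At Q = 0.8: demand price = 45 − 7·0.8 = 39.4; supply price = 25 + 7·0.8 = 30.6.
ΔQ = 1.4286 − 0.8 = 0.6286; wedge = 39.4 − 30.6 = 8.8.
Deadweight loss = ½ × 0.6286 × 8.8 = €2.77 million.

€2.77 million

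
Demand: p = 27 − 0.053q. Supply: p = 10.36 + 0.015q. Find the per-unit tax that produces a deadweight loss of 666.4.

Competitive equilibrium: 27 − 0.053q = 10.36 + 0.015q → q* = 244.7059, p* = 14.0306.
A tax t gives Δq = t/0.068 and wedge t, so DWL = t²/0.136.
t²/0.136 = 666.4 → t² = 90.6304 → t = 9.52.

9.52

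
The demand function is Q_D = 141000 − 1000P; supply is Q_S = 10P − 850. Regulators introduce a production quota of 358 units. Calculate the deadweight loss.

In inverse form: demand P = 141 − 0.001Q, supply P = 85 + 0.1Q.
Competitive equilibrium: 141 − 0.001Q = 85 + 0.1Q → Q* = 554.4554, P* = 140.4455.
At Q = 358: demand price = 141 − 0.001·358 = 140.642; supply price = 85 + 0.1·358 = 120.8.
ΔQ = 554.4554 − 358 = 196.4554; wedge = 140.642 − 120.8 = 19.842.
Deadweight loss = ½ × 196.4554 × 19.842 = 1949.03.

1949.03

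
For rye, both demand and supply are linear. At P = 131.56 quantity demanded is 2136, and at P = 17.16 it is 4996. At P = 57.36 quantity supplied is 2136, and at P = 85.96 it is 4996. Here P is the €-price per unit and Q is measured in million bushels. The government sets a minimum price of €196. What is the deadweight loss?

Demand slope = (17.16 − 131.56)/(4996 − 2136) = −0.04, so P = 217 − 0.04Q.
Supply slope = (85.96 − 57.36)/(4996 − 2136) = 0.01, so P = 36 + 0.01Q.
Competitive equilibrium: 217 − 0.04Q = 36 + 0.01Q → Q* = 3620, P* = 72.2.
At the floor P = 196, quantity demanded = (217 − 196)/0.04 = 525.
Sellers' marginal cost at Q' = 525: 36 + 0.01·525 = 41.25.
ΔQ = 3620 − 525 = 3095; wedge = 196 − 41.25 = 154.75.
The triangle = ½ × 3095 × 154.75 = €239475.625 million.

€239475.625 million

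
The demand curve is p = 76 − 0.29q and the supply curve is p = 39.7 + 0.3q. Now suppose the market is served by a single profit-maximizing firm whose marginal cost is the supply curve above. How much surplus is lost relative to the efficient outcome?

Competitive equilibrium: 76 − 0.29q = 39.7 + 0.3q → q* = 61.5254, p* = 58.1576.
Marginal revenue: MR = 76 − 0.58q. Set MR = MC: 76 − 0.58q = 39.7 + 0.3q → q_m = 41.25.
Price p_m = 76 − 0.29·41.25 = 64.0375; MC(q_m) = 39.7 + 0.3·41.25 = 52.075.
Competitive q* = 61.5254, so Δq = 20.2754; wedge = 64.0375 − 52.075 = 11.9625.
Welfare loss = ½ × 20.2754 × 11.9625 = 121.27.

121.27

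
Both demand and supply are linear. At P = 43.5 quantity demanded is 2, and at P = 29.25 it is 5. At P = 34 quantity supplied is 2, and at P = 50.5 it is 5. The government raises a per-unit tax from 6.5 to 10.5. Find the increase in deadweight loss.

Demand slope = (29.25 − 43.5)/(5 − 2) = −4.75, so P = 53 − 4.75Q.
Supply slope = (50.5 − 34)/(5 − 2) = 5.5, so P = 23 + 5.5Q.
Competitive equilibrium: 53 − 4.75Q = 23 + 5.5Q → Q* = 2.9268, P* = 39.0976.
For a per-unit tax t: ΔQ = t/10.25, so DWL = ½·t·(t/10.25) = t²/20.5.
At t = 6.5: DWL = 2.061. At t = 10.5: DWL = 5.378.
Increase = 5.378 − 2.061 = 3.32.

3.32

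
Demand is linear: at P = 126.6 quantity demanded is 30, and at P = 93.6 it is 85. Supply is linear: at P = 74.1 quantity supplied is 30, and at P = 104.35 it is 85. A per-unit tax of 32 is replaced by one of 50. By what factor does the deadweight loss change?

Demand slope = (93.6 − 126.6)/(85 − 30) = −0.6, so P = 144.6 − 0.6Q.
Supply slope = (104.35 − 74.1)/(85 − 30) = 0.55, so P = 57.6 + 0.55Q.
Competitive equilibrium: 144.6 − 0.6Q = 57.6 + 0.55Q → Q* = 75.6522, P* = 99.2087.
For a per-unit tax t: ΔQ = t/1.15, so DWL = ½·t·(t/1.15) = t²/2.3.
At t = 32: DWL = 445.217. At t = 50: DWL = 1086.957.
Ratio = (50/32)² = 2.441.

2.441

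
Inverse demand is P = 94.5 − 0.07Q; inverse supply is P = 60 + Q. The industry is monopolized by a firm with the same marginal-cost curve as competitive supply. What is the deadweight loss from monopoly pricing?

2.10

Competitive equilibrium: 94.5 − 0.07Q = 60 + Q → Q* = 32.243, P* = 92.243.
Marginal revenue: MR = 94.5 − 0.14Q. Set MR = MC: 94.5 − 0.14Q = 60 + Q → Q_m = 30.2632.
Price P_m = 94.5 − 0.07·30.2632 = 92.3816; MC(Q_m) = 60 + 1·30.2632 = 90.2632.
Competitive Q* = 32.243, so ΔQ = 1.9798; wedge = 92.3816 − 90.2632 = 2.1184.
The triangle = ½ × 1.9798 × 2.1184 = 2.10.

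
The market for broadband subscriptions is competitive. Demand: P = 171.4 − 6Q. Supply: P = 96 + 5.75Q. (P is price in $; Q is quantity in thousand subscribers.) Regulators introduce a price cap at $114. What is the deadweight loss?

Competitive equilibrium: 171.4 − 6Q = 96 + 5.75Q → Q* = 6.417, P* = 132.8979.
At the ceiling P = 114, quantity supplied = (114 − 96)/5.75 = 3.1304.
Willingness to pay at Q' = 3.1304: 171.4 − 6·3.1304 = 152.6176.
ΔQ = 6.417 − 3.1304 = 3.2866; wedge = 152.6176 − 114 = 38.6176.
Welfare loss = ½ × 3.2866 × 38.6176 = $63.46 thousand.

$63.46 thousand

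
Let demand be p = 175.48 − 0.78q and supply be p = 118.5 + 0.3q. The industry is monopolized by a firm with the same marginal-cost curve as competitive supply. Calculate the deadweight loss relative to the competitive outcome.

264.33

Competitive equilibrium: 175.48 − 0.78q = 118.5 + 0.3q → q* = 52.75926, p* = 134.32778.
Marginal revenue: MR = 175.48 − 1.56q. Set MR = MC: 175.48 − 1.56q = 118.5 + 0.3q → q_m = 30.63441.
Price p_m = 175.48 − 0.78·30.63441 = 151.58516; MC(q_m) = 118.5 + 0.3·30.63441 = 127.69032.
Competitive q* = 52.75926, so Δq = 22.12485; wedge = 151.58516 − 127.69032 = 23.89484.
The triangle = ½ × 22.12485 × 23.89484 = 264.33.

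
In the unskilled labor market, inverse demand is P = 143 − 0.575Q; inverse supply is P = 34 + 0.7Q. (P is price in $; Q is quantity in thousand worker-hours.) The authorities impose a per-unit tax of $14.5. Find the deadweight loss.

$82.45 thousand

Competitive equilibrium: 143 − 0.575Q = 34 + 0.7Q → Q* = 85.4902, P* = 93.8431.
With the tax, the buyer price exceeds the seller price by 14.5: (143 − 0.575Q) − (34 + 0.7Q) = 14.5 → Q' = 74.1176.
ΔQ = 85.4902 − 74.1176 = 11.3726; the wedge equals the tax, 14.5.
Deadweight loss = ½ × 11.3726 × 14.5 = $82.45 thousand.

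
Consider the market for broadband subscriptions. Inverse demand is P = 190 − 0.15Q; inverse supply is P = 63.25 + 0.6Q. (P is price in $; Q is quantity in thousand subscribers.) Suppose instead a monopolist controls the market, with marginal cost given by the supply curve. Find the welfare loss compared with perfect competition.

$297.51 thousand

Competitive equilibrium: 190 − 0.15Q = 63.25 + 0.6Q → Q* = 169, P* = 164.65.
Marginal revenue: MR = 190 − 0.3Q. Set MR = MC: 190 − 0.3Q = 63.25 + 0.6Q → Q_m = 140.8333.
Price P_m = 190 − 0.15·140.8333 = 168.875; MC(Q_m) = 63.25 + 0.6·140.8333 = 147.75.
Competitive Q* = 169, so ΔQ = 28.1667; wedge = 168.875 − 147.75 = 21.125.
DWL = ½ × 28.1667 × 21.125 = $297.51 thousand.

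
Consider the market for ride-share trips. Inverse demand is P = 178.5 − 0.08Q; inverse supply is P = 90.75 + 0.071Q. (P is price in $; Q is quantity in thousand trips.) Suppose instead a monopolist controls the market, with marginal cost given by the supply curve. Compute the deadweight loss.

$3058.04 thousand

Competitive equilibrium: 178.5 − 0.08Q = 90.75 + 0.071Q → Q* = 581.1258, P* = 132.0099.
Marginal revenue: MR = 178.5 − 0.16Q. Set MR = MC: 178.5 − 0.16Q = 90.75 + 0.071Q → Q_m = 379.8701.
Price P_m = 178.5 − 0.08·379.8701 = 148.1104; MC(Q_m) = 90.75 + 0.071·379.8701 = 117.7208.
Competitive Q* = 581.1258, so ΔQ = 201.2557; wedge = 148.1104 − 117.7208 = 30.3896.
Deadweight loss = ½ × 201.2557 × 30.3896 = $3058.04 thousand.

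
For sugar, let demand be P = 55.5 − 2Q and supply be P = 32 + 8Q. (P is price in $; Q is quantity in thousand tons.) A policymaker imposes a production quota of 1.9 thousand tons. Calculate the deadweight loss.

$1.01 thousand

Competitive equilibrium: 55.5 − 2Q = 32 + 8Q → Q* = 2.35, P* = 50.8.
At Q = 1.9: demand price = 55.5 − 2·1.9 = 51.7; supply price = 32 + 8·1.9 = 47.2.
ΔQ = 2.35 − 1.9 = 0.45; wedge = 51.7 − 47.2 = 4.5.
DWL = ½ × 0.45 × 4.5 = $1.01 thousand.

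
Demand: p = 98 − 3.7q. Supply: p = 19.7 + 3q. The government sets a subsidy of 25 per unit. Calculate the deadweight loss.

Competitive equilibrium: 98 − 3.7q = 19.7 + 3q → q* = 11.6866, p* = 54.7597.
The subsidy lowers effective supply by 25: p = 3q − 5.3.
New quantity: 98 − 3.7q = 3q − 5.3 → q' = 15.4179.
Overproduction Δq = 15.4179 − 11.6866 = 3.7313; wedge = subsidy = 25.
Deadweight loss = ½ × 3.7313 × 25 = 46.64.

46.64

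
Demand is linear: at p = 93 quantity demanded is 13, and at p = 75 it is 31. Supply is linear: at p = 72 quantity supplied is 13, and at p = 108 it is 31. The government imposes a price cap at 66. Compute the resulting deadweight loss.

150

Demand slope = (75 − 93)/(31 − 13) = −1, so p = 106 − q.
Supply slope = (108 − 72)/(31 − 13) = 2, so p = 46 + 2q.
Competitive equilibrium: 106 − q = 46 + 2q → q* = 20, p* = 86.
At the ceiling p = 66, quantity supplied = (66 − 46)/2 = 10.
Willingness to pay at q' = 10: 106 − 1·10 = 96.
Δq = 20 − 10 = 10; wedge = 96 − 66 = 30.
DWL = ½ × 10 × 30 = 150.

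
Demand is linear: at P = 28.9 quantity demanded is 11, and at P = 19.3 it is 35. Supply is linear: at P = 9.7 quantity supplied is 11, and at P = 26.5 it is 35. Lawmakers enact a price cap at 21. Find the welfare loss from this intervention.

Demand slope = (19.3 − 28.9)/(35 − 11) = −0.4, so P = 33.3 − 0.4Q.
Supply slope = (26.5 − 9.7)/(35 − 11) = 0.7, so P = 2 + 0.7Q.
Competitive equilibrium: 33.3 − 0.4Q = 2 + 0.7Q → Q* = 28.4545, P* = 21.9182.
At the ceiling P = 21, quantity supplied = (21 − 2)/0.7 = 27.1429.
Willingness to pay at Q' = 27.1429: 33.3 − 0.4·27.1429 = 22.4428.
ΔQ = 28.4545 − 27.1429 = 1.3116; wedge = 22.4428 − 21 = 1.4428.
The triangle = ½ × 1.3116 × 1.4428 = 0.95.

0.95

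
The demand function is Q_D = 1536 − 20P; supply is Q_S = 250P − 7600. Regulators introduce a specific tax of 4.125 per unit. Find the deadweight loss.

157.55

In inverse form: demand P = 76.8 − 0.05Q, supply P = 30.4 + 0.004Q.
Competitive equilibrium: 76.8 − 0.05Q = 30.4 + 0.004Q → Q* = 859.2593, P* = 33.837.
With the tax, the buyer price exceeds the seller price by 4.125: (76.8 − 0.05Q) − (30.4 + 0.004Q) = 4.125 → Q' = 782.8704.
ΔQ = 859.2593 − 782.8704 = 76.3889; the wedge equals the tax, 4.125.
The triangle = ½ × 76.3889 × 4.125 = 157.55.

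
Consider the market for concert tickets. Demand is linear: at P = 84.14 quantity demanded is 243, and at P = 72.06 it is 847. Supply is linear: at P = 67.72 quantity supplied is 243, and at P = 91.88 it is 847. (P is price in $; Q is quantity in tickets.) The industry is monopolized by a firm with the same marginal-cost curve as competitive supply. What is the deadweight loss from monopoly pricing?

$500.52

Demand slope = (72.06 − 84.14)/(847 − 243) = −0.02, so P = 89 − 0.02Q.
Supply slope = (91.88 − 67.72)/(847 − 243) = 0.04, so P = 58 + 0.04Q.
Competitive equilibrium: 89 − 0.02Q = 58 + 0.04Q → Q* = 516.6667, P* = 78.6667.
Marginal revenue: MR = 89 − 0.04Q. Set MR = MC: 89 − 0.04Q = 58 + 0.04Q → Q_m = 387.5.
Price P_m = 89 − 0.02·387.5 = 81.25; MC(Q_m) = 58 + 0.04·387.5 = 73.5.
Competitive Q* = 516.6667, so ΔQ = 129.1667; wedge = 81.25 − 73.5 = 7.75.
Deadweight loss = ½ × 129.1667 × 7.75 = $500.52.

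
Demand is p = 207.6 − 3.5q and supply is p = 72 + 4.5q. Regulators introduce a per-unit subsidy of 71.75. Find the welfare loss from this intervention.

Competitive equilibrium: 207.6 − 3.5q = 72 + 4.5q → q* = 16.95, p* = 148.275.
The subsidy lowers effective supply by 71.75: p = 0.25 + 4.5q.
New quantity: 207.6 − 3.5q = 0.25 + 4.5q → q' = 25.91875.
Overproduction Δq = 25.91875 − 16.95 = 8.96875; wedge = subsidy = 71.75.
Welfare loss = ½ × 8.96875 × 71.75 = 321.75.

321.75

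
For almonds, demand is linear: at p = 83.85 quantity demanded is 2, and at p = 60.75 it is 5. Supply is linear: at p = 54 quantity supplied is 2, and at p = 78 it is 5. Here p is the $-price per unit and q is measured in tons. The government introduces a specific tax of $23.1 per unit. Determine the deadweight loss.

Demand slope = (60.75 − 83.85)/(5 − 2) = −7.7, so p = 99.25 − 7.7q.
Supply slope = (78 − 54)/(5 − 2) = 8, so p = 38 + 8q.
Competitive equilibrium: 99.25 − 7.7q = 38 + 8q → q* = 3.9013, p* = 69.2102.
With the tax, the buyer price exceeds the seller price by 23.1: (99.25 − 7.7q) − (38 + 8q) = 23.1 → q' = 2.4299.
Δq = 3.9013 − 2.4299 = 1.4714; the wedge equals the tax, 23.1.
Welfare loss = ½ × 1.4714 × 23.1 = $16.99.

$16.99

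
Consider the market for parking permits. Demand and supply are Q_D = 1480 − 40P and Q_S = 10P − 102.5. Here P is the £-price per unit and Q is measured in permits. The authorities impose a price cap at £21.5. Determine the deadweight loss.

£643.89

In inverse form: demand P = 37 − 0.025Q, supply P = 10.25 + 0.1Q.
Competitive equilibrium: 37 − 0.025Q = 10.25 + 0.1Q → Q* = 214, P* = 31.65.
At the ceiling P = 21.5, quantity supplied = (21.5 − 10.25)/0.1 = 112.5.
Willingness to pay at Q' = 112.5: 37 − 0.025·112.5 = 34.1875.
ΔQ = 214 − 112.5 = 101.5; wedge = 34.1875 − 21.5 = 12.6875.
Deadweight loss = ½ × 101.5 × 12.6875 = £643.89.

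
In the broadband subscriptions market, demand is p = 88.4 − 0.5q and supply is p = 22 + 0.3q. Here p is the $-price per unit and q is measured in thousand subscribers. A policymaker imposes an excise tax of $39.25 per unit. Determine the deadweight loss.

Competitive equilibrium: 88.4 − 0.5q = 22 + 0.3q → q* = 83, p* = 46.9.
With the tax, the buyer price exceeds the seller price by 39.25: (88.4 − 0.5q) − (22 + 0.3q) = 39.25 → q' = 33.9375.
Δq = 83 − 33.9375 = 49.0625; the wedge equals the tax, 39.25.
Welfare loss = ½ × 49.0625 × 39.25 = $962.85 thousand.

$962.85 thousand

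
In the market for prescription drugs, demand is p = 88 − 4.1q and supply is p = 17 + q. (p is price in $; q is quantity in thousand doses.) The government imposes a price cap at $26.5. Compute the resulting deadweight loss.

Competitive equilibrium: 88 − 4.1q = 17 + q → q* = 13.9216, p* = 30.9216.
At the ceiling p = 26.5, quantity supplied = (26.5 − 17)/1 = 9.5.
Willingness to pay at q' = 9.5: 88 − 4.1·9.5 = 49.05.
Δq = 13.9216 − 9.5 = 4.4216; wedge = 49.05 − 26.5 = 22.55.
The triangle = ½ × 4.4216 × 22.55 = $49.85 thousand.

$49.85 thousand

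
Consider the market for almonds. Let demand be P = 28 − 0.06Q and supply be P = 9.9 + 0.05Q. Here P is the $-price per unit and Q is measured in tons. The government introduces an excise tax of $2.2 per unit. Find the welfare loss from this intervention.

Competitive equilibrium: 28 − 0.06Q = 9.9 + 0.05Q → Q* = 164.5455, P* = 18.1273.
With the tax, the buyer price exceeds the seller price by 2.2: (28 − 0.06Q) − (9.9 + 0.05Q) = 2.2 → Q' = 144.5455.
ΔQ = 164.5455 − 144.5455 = 20; the wedge equals the tax, 2.2.
Welfare loss = ½ × 20 × 2.2 = $22.

$22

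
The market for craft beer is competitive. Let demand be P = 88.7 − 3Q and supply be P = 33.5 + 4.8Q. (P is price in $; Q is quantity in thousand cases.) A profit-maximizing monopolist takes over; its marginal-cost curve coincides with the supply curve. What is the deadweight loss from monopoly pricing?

$15.07 thousand

Competitive equilibrium: 88.7 − 3Q = 33.5 + 4.8Q → Q* = 7.0769, P* = 67.4692.
Marginal revenue: MR = 88.7 − 6Q. Set MR = MC: 88.7 − 6Q = 33.5 + 4.8Q → Q_m = 5.1111.
Price P_m = 88.7 − 3·5.1111 = 73.3667; MC(Q_m) = 33.5 + 4.8·5.1111 = 58.0333.
Competitive Q* = 7.0769, so ΔQ = 1.9658; wedge = 73.3667 − 58.0333 = 15.3334.
Welfare loss = ½ × 1.9658 × 15.3334 = $15.07 thousand.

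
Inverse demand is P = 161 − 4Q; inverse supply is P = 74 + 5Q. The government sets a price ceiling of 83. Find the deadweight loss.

Competitive equilibrium: 161 − 4Q = 74 + 5Q → Q* = 9.6667, P* = 122.3333.
At the ceiling P = 83, quantity supplied = (83 − 74)/5 = 1.8.
Willingness to pay at Q' = 1.8: 161 − 4·1.8 = 153.8.
ΔQ = 9.6667 − 1.8 = 7.8667; wedge = 153.8 − 83 = 70.8.
Deadweight loss = ½ × 7.8667 × 70.8 = 278.48.

278.48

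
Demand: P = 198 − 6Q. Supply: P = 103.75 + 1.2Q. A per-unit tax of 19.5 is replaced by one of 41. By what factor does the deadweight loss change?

Competitive equilibrium: 198 − 6Q = 103.75 + 1.2Q → Q* = 13.0903, P* = 119.4583.
For a per-unit tax t: ΔQ = t/7.2, so DWL = ½·t·(t/7.2) = t²/14.4.
At t = 19.5: DWL = 26.406. At t = 41: DWL = 116.736.
Ratio = (41/19.5)² = 4.421.

4.421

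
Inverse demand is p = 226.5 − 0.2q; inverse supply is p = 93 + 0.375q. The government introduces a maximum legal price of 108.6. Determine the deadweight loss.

Competitive equilibrium: 226.5 − 0.2q = 93 + 0.375q → q* = 232.1739, p* = 180.0652.
At the ceiling p = 108.6, quantity supplied = (108.6 − 93)/0.375 = 41.6.
Willingness to pay at q' = 41.6: 226.5 − 0.2·41.6 = 218.18.
Δq = 232.1739 − 41.6 = 190.5739; wedge = 218.18 − 108.6 = 109.58.
DWL = ½ × 190.5739 × 109.58 = 10441.54.

10441.54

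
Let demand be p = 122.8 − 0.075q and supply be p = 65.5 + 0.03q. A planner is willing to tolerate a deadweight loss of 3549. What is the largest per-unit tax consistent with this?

Competitive equilibrium: 122.8 − 0.075q = 65.5 + 0.03q → q* = 545.7143, p* = 81.8714.
A tax t gives Δq = t/0.105 and wedge t, so DWL = t²/0.21.
t²/0.21 = 3549 → t² = 745.29 → t = 27.3.

27.3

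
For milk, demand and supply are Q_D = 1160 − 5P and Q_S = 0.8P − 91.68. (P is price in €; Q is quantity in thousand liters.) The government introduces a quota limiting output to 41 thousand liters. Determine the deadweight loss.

In inverse form: demand P = 232 − 0.2Q, supply P = 114.6 + 1.25Q.
Competitive equilibrium: 232 − 0.2Q = 114.6 + 1.25Q → Q* = 80.9655, P* = 215.8069.
At Q = 41: demand price = 232 − 0.2·41 = 223.8; supply price = 114.6 + 1.25·41 = 165.85.
ΔQ = 80.9655 − 41 = 39.9655; wedge = 223.8 − 165.85 = 57.95.
DWL = ½ × 39.9655 × 57.95 = €1158 thousand.

€1158 thousand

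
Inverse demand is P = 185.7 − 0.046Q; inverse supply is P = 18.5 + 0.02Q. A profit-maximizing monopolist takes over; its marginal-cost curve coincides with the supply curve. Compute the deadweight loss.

Competitive equilibrium: 185.7 − 0.046Q = 18.5 + 0.02Q → Q* = 2533.33333, P* = 69.16667.
Marginal revenue: MR = 185.7 − 0.092Q. Set MR = MC: 185.7 − 0.092Q = 18.5 + 0.02Q → Q_m = 1492.85714.
Price P_m = 185.7 − 0.046·1492.85714 = 117.02857; MC(Q_m) = 18.5 + 0.02·1492.85714 = 48.35714.
Competitive Q* = 2533.33333, so ΔQ = 1040.47619; wedge = 117.02857 − 48.35714 = 68.67143.
The triangle = ½ × 1040.47619 × 68.67143 = 35725.49.

35725.49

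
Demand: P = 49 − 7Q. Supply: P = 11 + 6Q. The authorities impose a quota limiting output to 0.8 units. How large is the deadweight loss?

Competitive equilibrium: 49 − 7Q = 11 + 6Q → Q* = 2.9231, P* = 28.5385.
At Q = 0.8: demand price = 49 − 7·0.8 = 43.4; supply price = 11 + 6·0.8 = 15.8.
ΔQ = 2.9231 − 0.8 = 2.1231; wedge = 43.4 − 15.8 = 27.6.
Deadweight loss = ½ × 2.1231 × 27.6 = 29.30.

29.30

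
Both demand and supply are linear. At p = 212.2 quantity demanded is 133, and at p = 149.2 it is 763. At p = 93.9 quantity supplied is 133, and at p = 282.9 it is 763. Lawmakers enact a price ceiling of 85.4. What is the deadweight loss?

Demand slope = (149.2 − 212.2)/(763 − 133) = −0.1, so p = 225.5 − 0.1q.
Supply slope = (282.9 − 93.9)/(763 − 133) = 0.3, so p = 54 + 0.3q.
Competitive equilibrium: 225.5 − 0.1q = 54 + 0.3q → q* = 428.75, p* = 182.625.
At the ceiling p = 85.4, quantity supplied = (85.4 − 54)/0.3 = 104.66667.
Willingness to pay at q' = 104.66667: 225.5 − 0.1·104.66667 = 215.03333.
Δq = 428.75 − 104.66667 = 324.08333; wedge = 215.03333 − 85.4 = 129.63333.
DWL = ½ × 324.08333 × 129.63333 = 21006.

21006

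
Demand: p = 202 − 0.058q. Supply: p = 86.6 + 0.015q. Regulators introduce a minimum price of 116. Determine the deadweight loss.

Competitive equilibrium: 202 − 0.058q = 86.6 + 0.015q → q* = 1580.8219, p* = 110.3123.
At the floor p = 116, quantity demanded = (202 − 116)/0.058 = 1482.7586.
Sellers' marginal cost at q' = 1482.7586: 86.6 + 0.015·1482.7586 = 108.8414.
Δq = 1580.8219 − 1482.7586 = 98.0633; wedge = 116 − 108.8414 = 7.1586.
The triangle = ½ × 98.0633 × 7.1586 = 351.

351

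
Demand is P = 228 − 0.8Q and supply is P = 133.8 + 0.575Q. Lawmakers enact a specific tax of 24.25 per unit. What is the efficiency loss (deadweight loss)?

Competitive equilibrium: 228 − 0.8Q = 133.8 + 0.575Q → Q* = 68.5091, P* = 173.1927.
With the tax, the buyer price exceeds the seller price by 24.25: (228 − 0.8Q) − (133.8 + 0.575Q) = 24.25 → Q' = 50.8727.
ΔQ = 68.5091 − 50.8727 = 17.6364; the wedge equals the tax, 24.25.
The triangle = ½ × 17.6364 × 24.25 = 213.84.

213.84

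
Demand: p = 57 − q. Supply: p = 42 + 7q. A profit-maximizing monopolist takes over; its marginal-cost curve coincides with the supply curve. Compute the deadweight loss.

0.17

Competitive equilibrium: 57 − q = 42 + 7q → q* = 1.875, p* = 55.125.
Marginal revenue: MR = 57 − 2q. Set MR = MC: 57 − 2q = 42 + 7q → q_m = 1.6667.
Price p_m = 57 − 1·1.6667 = 55.3333; MC(q_m) = 42 + 7·1.6667 = 53.6669.
Competitive q* = 1.875, so Δq = 0.2083; wedge = 55.3333 − 53.6669 = 1.6664.
DWL = ½ × 0.2083 × 1.6664 = 0.17.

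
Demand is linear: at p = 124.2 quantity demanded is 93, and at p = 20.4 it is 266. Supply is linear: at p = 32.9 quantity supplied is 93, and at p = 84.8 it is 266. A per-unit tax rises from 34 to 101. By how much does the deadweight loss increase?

5025

Demand slope = (20.4 − 124.2)/(266 − 93) = −0.6, so p = 180 − 0.6q.
Supply slope = (84.8 − 32.9)/(266 − 93) = 0.3, so p = 5 + 0.3q.
Competitive equilibrium: 180 − 0.6q = 5 + 0.3q → q* = 194.4444, p* = 63.3333.
For a per-unit tax t: Δq = t/0.9, so DWL = ½·t·(t/0.9) = t²/1.8.
At t = 34: DWL = 642.222. At t = 101: DWL = 5667.222.
Increase = 5667.222 − 642.222 = 5025.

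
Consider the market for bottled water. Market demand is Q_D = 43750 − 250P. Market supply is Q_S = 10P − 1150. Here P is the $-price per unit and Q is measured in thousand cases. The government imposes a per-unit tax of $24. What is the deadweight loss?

$2769.23 thousand

In inverse form: demand P = 175 − 0.004Q, supply P = 115 + 0.1Q.
Competitive equilibrium: 175 − 0.004Q = 115 + 0.1Q → Q* = 576.9231, P* = 172.6923.
With the tax, the buyer price exceeds the seller price by 24: (175 − 0.004Q) − (115 + 0.1Q) = 24 → Q' = 346.1538.
ΔQ = 576.9231 − 346.1538 = 230.7693; the wedge equals the tax, 24.
Deadweight loss = ½ × 230.7693 × 24 = $2769.23 thousand.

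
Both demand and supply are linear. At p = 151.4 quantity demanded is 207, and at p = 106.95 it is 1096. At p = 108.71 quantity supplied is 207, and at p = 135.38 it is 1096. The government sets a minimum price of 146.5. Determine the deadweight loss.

Demand slope = (106.95 − 151.4)/(1096 − 207) = −0.05, so p = 161.75 − 0.05q.
Supply slope = (135.38 − 108.71)/(1096 − 207) = 0.03, so p = 102.5 + 0.03q.
Competitive equilibrium: 161.75 − 0.05q = 102.5 + 0.03q → q* = 740.625, p* = 124.7188.
At the floor p = 146.5, quantity demanded = (161.75 − 146.5)/0.05 = 305.
Sellers' marginal cost at q' = 305: 102.5 + 0.03·305 = 111.65.
Δq = 740.625 − 305 = 435.625; wedge = 146.5 − 111.65 = 34.85.
Deadweight loss = ½ × 435.625 × 34.85 = 7590.77.

7590.77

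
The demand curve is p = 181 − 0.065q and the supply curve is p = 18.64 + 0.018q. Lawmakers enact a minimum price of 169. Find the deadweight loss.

130240.10

Competitive equilibrium: 181 − 0.065q = 18.64 + 0.018q → q* = 1956.14458, p* = 53.8506.
At the floor p = 169, quantity demanded = (181 − 169)/0.065 = 184.61538.
Sellers' marginal cost at q' = 184.61538: 18.64 + 0.018·184.61538 = 21.96308.
Δq = 1956.14458 − 184.61538 = 1771.5292; wedge = 169 − 21.96308 = 147.03692.
Deadweight loss = ½ × 1771.5292 × 147.03692 = 130240.10.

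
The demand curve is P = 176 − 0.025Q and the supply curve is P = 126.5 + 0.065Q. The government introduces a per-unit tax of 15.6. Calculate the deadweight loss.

1352

Competitive equilibrium: 176 − 0.025Q = 126.5 + 0.065Q → Q* = 550, P* = 162.25.
With the tax, the buyer price exceeds the seller price by 15.6: (176 − 0.025Q) − (126.5 + 0.065Q) = 15.6 → Q' = 376.6667.
ΔQ = 550 − 376.6667 = 173.3333; the wedge equals the tax, 15.6.
DWL = ½ × 173.3333 × 15.6 = 1352.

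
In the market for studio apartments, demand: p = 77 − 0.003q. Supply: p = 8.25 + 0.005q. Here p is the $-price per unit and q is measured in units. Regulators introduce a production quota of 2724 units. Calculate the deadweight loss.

$137815.86

Competitive equilibrium: 77 − 0.003q = 8.25 + 0.005q → q* = 8593.75, p* = 51.2188.
At q = 2724: demand price = 77 − 0.003·2724 = 68.828; supply price = 8.25 + 0.005·2724 = 21.87.
Δq = 8593.75 − 2724 = 5869.75; wedge = 68.828 − 21.87 = 46.958.
DWL = ½ × 5869.75 × 46.958 = $137815.86.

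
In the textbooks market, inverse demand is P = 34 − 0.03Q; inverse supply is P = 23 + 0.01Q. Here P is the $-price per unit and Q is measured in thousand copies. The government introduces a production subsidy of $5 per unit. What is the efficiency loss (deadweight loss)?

Competitive equilibrium: 34 − 0.03Q = 23 + 0.01Q → Q* = 275, P* = 25.75.
The subsidy lowers effective supply by 5: P = 18 + 0.01Q.
New quantity: 34 − 0.03Q = 18 + 0.01Q → Q' = 400.
Overproduction ΔQ = 400 − 275 = 125; wedge = subsidy = 5.
DWL = ½ × 125 × 5 = $312.50 thousand.

$312.50 thousand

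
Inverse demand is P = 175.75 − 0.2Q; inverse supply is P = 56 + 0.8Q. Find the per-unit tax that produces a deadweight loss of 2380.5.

Competitive equilibrium: 175.75 − 0.2Q = 56 + 0.8Q → Q* = 119.75, P* = 151.8.
A tax t gives ΔQ = t/1 and wedge t, so DWL = t²/2.
t²/2 = 2380.5 → t² = 4761 → t = 69.

69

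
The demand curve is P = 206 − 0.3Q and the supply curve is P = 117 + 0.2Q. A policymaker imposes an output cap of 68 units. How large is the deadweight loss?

Competitive equilibrium: 206 − 0.3Q = 117 + 0.2Q → Q* = 178, P* = 152.6.
At Q = 68: demand price = 206 − 0.3·68 = 185.6; supply price = 117 + 0.2·68 = 130.6.
ΔQ = 178 − 68 = 110; wedge = 185.6 − 130.6 = 55.
The triangle = ½ × 110 × 55 = 3025.

3025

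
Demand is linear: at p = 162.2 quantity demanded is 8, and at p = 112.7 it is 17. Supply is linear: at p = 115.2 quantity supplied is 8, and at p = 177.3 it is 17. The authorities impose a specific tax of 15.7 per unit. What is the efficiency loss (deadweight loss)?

Demand slope = (112.7 − 162.2)/(17 − 8) = −5.5, so p = 206.2 − 5.5q.
Supply slope = (177.3 − 115.2)/(17 − 8) = 6.9, so p = 60 + 6.9q.
Competitive equilibrium: 206.2 − 5.5q = 60 + 6.9q → q* = 11.7903, p* = 141.3532.
With the tax, the buyer price exceeds the seller price by 15.7: (206.2 − 5.5q) − (60 + 6.9q) = 15.7 → q' = 10.5242.
Δq = 11.7903 − 10.5242 = 1.2661; the wedge equals the tax, 15.7.
The triangle = ½ × 1.2661 × 15.7 = 9.94.

9.94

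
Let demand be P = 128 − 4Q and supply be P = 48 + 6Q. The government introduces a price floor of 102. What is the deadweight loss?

Competitive equilibrium: 128 − 4Q = 48 + 6Q → Q* = 8, P* = 96.
At the floor P = 102, quantity demanded = (128 − 102)/4 = 6.5.
Sellers' marginal cost at Q' = 6.5: 48 + 6·6.5 = 87.
ΔQ = 8 − 6.5 = 1.5; wedge = 102 − 87 = 15.
DWL = ½ × 1.5 × 15 = 11.25.

11.25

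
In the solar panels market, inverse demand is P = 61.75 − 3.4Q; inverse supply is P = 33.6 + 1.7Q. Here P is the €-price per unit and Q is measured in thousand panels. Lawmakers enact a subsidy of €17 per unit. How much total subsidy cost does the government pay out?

Competitive equilibrium: 61.75 − 3.4Q = 33.6 + 1.7Q → Q* = 5.5196, P* = 42.9833.
The subsidy lowers effective supply by 17: P = 16.6 + 1.7Q.
New quantity: 61.75 − 3.4Q = 16.6 + 1.7Q → Q' = 8.8529.
Total subsidy cost = 17 × 8.8529 = €150.50 thousand.

€150.50 thousand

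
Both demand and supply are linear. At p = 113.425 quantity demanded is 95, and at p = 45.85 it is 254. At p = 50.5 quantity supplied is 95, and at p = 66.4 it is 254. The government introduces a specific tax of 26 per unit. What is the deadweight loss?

643.81

Demand slope = (45.85 − 113.425)/(254 − 95) = −0.425, so p = 153.8 − 0.425q.
Supply slope = (66.4 − 50.5)/(254 − 95) = 0.1, so p = 41 + 0.1q.
Competitive equilibrium: 153.8 − 0.425q = 41 + 0.1q → q* = 214.8571, p* = 62.4857.
With the tax, the buyer price exceeds the seller price by 26: (153.8 − 0.425q) − (41 + 0.1q) = 26 → q' = 165.3333.
Δq = 214.8571 − 165.3333 = 49.5238; the wedge equals the tax, 26.
Deadweight loss = ½ × 49.5238 × 26 = 643.81.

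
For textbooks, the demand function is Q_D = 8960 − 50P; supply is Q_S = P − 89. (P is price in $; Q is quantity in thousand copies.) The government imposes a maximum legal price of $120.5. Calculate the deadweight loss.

$1653 thousand

In inverse form: demand P = 179.2 − 0.02Q, supply P = 89 + Q.
Competitive equilibrium: 179.2 − 0.02Q = 89 + Q → Q* = 88.4314, P* = 177.4314.
At the ceiling P = 120.5, quantity supplied = (120.5 − 89)/1 = 31.5.
Willingness to pay at Q' = 31.5: 179.2 − 0.02·31.5 = 178.57.
ΔQ = 88.4314 − 31.5 = 56.9314; wedge = 178.57 − 120.5 = 58.07.
Welfare loss = ½ × 56.9314 × 58.07 = $1653 thousand.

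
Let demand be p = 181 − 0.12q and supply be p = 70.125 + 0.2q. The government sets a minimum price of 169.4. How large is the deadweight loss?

9985.42

Competitive equilibrium: 181 − 0.12q = 70.125 + 0.2q → q* = 346.48438, p* = 139.42188.
At the floor p = 169.4, quantity demanded = (181 − 169.4)/0.12 = 96.66667.
Sellers' marginal cost at q' = 96.66667: 70.125 + 0.2·96.66667 = 89.45833.
Δq = 346.48438 − 96.66667 = 249.81771; wedge = 169.4 − 89.45833 = 79.94167.
DWL = ½ × 249.81771 × 79.94167 = 9985.42.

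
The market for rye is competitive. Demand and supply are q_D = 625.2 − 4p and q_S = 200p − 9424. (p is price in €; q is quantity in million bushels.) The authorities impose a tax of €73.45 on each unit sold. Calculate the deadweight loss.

€10578.24 million

In inverse form: demand p = 156.3 − 0.25q, supply p = 47.12 + 0.005q.
Competitive equilibrium: 156.3 − 0.25q = 47.12 + 0.005q → q* = 428.1569, p* = 49.2608.
With the tax, the buyer price exceeds the seller price by 73.45: (156.3 − 0.25q) − (47.12 + 0.005q) = 73.45 → q' = 140.1176.
Δq = 428.1569 − 140.1176 = 288.0393; the wedge equals the tax, 73.45.
DWL = ½ × 288.0393 × 73.45 = €10578.24 million.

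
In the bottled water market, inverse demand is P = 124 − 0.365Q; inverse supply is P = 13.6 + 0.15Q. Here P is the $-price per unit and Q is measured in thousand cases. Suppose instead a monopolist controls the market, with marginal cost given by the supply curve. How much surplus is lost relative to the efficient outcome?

$2035.74 thousand

Competitive equilibrium: 124 − 0.365Q = 13.6 + 0.15Q → Q* = 214.3689, P* = 45.7553.
Marginal revenue: MR = 124 − 0.73Q. Set MR = MC: 124 − 0.73Q = 13.6 + 0.15Q → Q_m = 125.4545.
Price P_m = 124 − 0.365·125.4545 = 78.2091; MC(Q_m) = 13.6 + 0.15·125.4545 = 32.4182.
Competitive Q* = 214.3689, so ΔQ = 88.9144; wedge = 78.2091 − 32.4182 = 45.7909.
The triangle = ½ × 88.9144 × 45.7909 = $2035.74 thousand.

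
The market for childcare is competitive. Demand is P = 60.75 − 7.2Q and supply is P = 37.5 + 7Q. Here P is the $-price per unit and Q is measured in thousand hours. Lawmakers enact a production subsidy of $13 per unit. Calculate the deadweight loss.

$5.95 thousand

Competitive equilibrium: 60.75 − 7.2Q = 37.5 + 7Q → Q* = 1.6373, P* = 48.9613.
The subsidy lowers effective supply by 13: P = 24.5 + 7Q.
New quantity: 60.75 − 7.2Q = 24.5 + 7Q → Q' = 2.5528.
Overproduction ΔQ = 2.5528 − 1.6373 = 0.9155; wedge = subsidy = 13.
Welfare loss = ½ × 0.9155 × 13 = $5.95 thousand.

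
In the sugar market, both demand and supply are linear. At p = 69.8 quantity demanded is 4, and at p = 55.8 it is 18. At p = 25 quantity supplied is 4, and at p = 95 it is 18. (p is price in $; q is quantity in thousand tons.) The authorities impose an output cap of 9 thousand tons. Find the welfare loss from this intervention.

Demand slope = (55.8 − 69.8)/(18 − 4) = −1, so p = 73.8 − q.
Supply slope = (95 − 25)/(18 − 4) = 5, so p = 5 + 5q.
Competitive equilibrium: 73.8 − q = 5 + 5q → q* = 11.4667, p* = 62.3333.
At q = 9: demand price = 73.8 − 1·9 = 64.8; supply price = 5 + 5·9 = 50.
Δq = 11.4667 − 9 = 2.4667; wedge = 64.8 − 50 = 14.8.
Welfare loss = ½ × 2.4667 × 14.8 = $18.25 thousand.

$18.25 thousand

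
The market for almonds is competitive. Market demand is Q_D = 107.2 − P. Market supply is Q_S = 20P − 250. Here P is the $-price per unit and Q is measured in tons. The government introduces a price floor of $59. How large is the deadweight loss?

In inverse form: demand P = 107.2 − Q, supply P = 12.5 + 0.05Q.
Competitive equilibrium: 107.2 − Q = 12.5 + 0.05Q → Q* = 90.1905, P* = 17.0095.
At the floor P = 59, quantity demanded = (107.2 − 59)/1 = 48.2.
Sellers' marginal cost at Q' = 48.2: 12.5 + 0.05·48.2 = 14.91.
ΔQ = 90.1905 − 48.2 = 41.9905; wedge = 59 − 14.91 = 44.09.
Deadweight loss = ½ × 41.9905 × 44.09 = $925.68.

$925.68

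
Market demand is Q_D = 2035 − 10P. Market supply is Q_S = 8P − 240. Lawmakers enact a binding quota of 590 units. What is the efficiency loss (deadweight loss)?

3690.14

In inverse form: demand P = 203.5 − 0.1Q, supply P = 30 + 0.125Q.
Competitive equilibrium: 203.5 − 0.1Q = 30 + 0.125Q → Q* = 771.1111, P* = 126.3889.
At Q = 590: demand price = 203.5 − 0.1·590 = 144.5; supply price = 30 + 0.125·590 = 103.75.
ΔQ = 771.1111 − 590 = 181.1111; wedge = 144.5 − 103.75 = 40.75.
Deadweight loss = ½ × 181.1111 × 40.75 = 3690.14.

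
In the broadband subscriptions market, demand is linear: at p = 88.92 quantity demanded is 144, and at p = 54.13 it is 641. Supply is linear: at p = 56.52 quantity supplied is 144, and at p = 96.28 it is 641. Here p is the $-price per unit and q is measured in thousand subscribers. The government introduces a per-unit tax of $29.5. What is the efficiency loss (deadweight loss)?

Demand slope = (54.13 − 88.92)/(641 − 144) = −0.07, so p = 99 − 0.07q.
Supply slope = (96.28 − 56.52)/(641 − 144) = 0.08, so p = 45 + 0.08q.
Competitive equilibrium: 99 − 0.07q = 45 + 0.08q → q* = 360, p* = 73.8.
With the tax, the buyer price exceeds the seller price by 29.5: (99 − 0.07q) − (45 + 0.08q) = 29.5 → q' = 163.3333.
Δq = 360 − 163.3333 = 196.6667; the wedge equals the tax, 29.5.
Deadweight loss = ½ × 196.6667 × 29.5 = $2900.83 thousand.

$2900.83 thousand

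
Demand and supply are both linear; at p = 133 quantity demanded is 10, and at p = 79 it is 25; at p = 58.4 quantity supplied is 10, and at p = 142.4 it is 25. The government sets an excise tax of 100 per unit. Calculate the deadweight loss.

543.48

Demand slope = (79 − 133)/(25 − 10) = −3.6, so p = 169 − 3.6q.
Supply slope = (142.4 − 58.4)/(25 − 10) = 5.6, so p = 2.4 + 5.6q.
Competitive equilibrium: 169 − 3.6q = 2.4 + 5.6q → q* = 18.1087, p* = 103.8087.
With the tax, the buyer price exceeds the seller price by 100: (169 − 3.6q) − (2.4 + 5.6q) = 100 → q' = 7.2391.
Δq = 18.1087 − 7.2391 = 10.8696; the wedge equals the tax, 100.
Deadweight loss = ½ × 10.8696 × 100 = 543.48.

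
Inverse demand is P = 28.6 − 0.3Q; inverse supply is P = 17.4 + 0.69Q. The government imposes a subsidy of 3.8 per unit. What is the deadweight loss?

7.29

Competitive equilibrium: 28.6 − 0.3Q = 17.4 + 0.69Q → Q* = 11.3131, P* = 25.2061.
The subsidy lowers effective supply by 3.8: P = 13.6 + 0.69Q.
New quantity: 28.6 − 0.3Q = 13.6 + 0.69Q → Q' = 15.1515.
Overproduction ΔQ = 15.1515 − 11.3131 = 3.8384; wedge = subsidy = 3.8.
DWL = ½ × 3.8384 × 3.8 = 7.29.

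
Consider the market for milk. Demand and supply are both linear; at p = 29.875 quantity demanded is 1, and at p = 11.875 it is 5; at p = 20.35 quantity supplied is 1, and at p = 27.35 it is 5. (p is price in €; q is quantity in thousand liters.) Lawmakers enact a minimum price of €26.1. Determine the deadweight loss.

Demand slope = (11.875 − 29.875)/(5 − 1) = −4.5, so p = 34.375 − 4.5q.
Supply slope = (27.35 − 20.35)/(5 − 1) = 1.75, so p = 18.6 + 1.75q.
Competitive equilibrium: 34.375 − 4.5q = 18.6 + 1.75q → q* = 2.524, p* = 23.017.
At the floor p = 26.1, quantity demanded = (34.375 − 26.1)/4.5 = 1.8389.
Sellers' marginal cost at q' = 1.8389: 18.6 + 1.75·1.8389 = 21.8181.
Δq = 2.524 − 1.8389 = 0.6851; wedge = 26.1 − 21.8181 = 4.2819.
Welfare loss = ½ × 0.6851 × 4.2819 = €1.47 thousand.

€1.47 thousand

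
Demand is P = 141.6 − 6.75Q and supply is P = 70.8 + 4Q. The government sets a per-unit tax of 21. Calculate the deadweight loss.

20.51

Competitive equilibrium: 141.6 − 6.75Q = 70.8 + 4Q → Q* = 6.586, P* = 97.1442.
With the tax, the buyer price exceeds the seller price by 21: (141.6 − 6.75Q) − (70.8 + 4Q) = 21 → Q' = 4.6326.
ΔQ = 6.586 − 4.6326 = 1.9534; the wedge equals the tax, 21.
Welfare loss = ½ × 1.9534 × 21 = 20.51.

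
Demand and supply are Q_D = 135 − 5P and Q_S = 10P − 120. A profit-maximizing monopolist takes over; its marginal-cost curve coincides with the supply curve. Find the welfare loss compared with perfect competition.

60

In inverse form: demand P = 27 − 0.2Q, supply P = 12 + 0.1Q.
Competitive equilibrium: 27 − 0.2Q = 12 + 0.1Q → Q* = 50, P* = 17.
Marginal revenue: MR = 27 − 0.4Q. Set MR = MC: 27 − 0.4Q = 12 + 0.1Q → Q_m = 30.
Price P_m = 27 − 0.2·30 = 21; MC(Q_m) = 12 + 0.1·30 = 15.
Competitive Q* = 50, so ΔQ = 20; wedge = 21 − 15 = 6.
The triangle = ½ × 20 × 6 = 60.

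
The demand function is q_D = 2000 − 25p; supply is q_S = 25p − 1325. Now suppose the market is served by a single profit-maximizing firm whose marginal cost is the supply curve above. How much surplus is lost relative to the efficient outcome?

506.25

In inverse form: demand p = 80 − 0.04q, supply p = 53 + 0.04q.
Competitive equilibrium: 80 − 0.04q = 53 + 0.04q → q* = 337.5, p* = 66.5.
Marginal revenue: MR = 80 − 0.08q. Set MR = MC: 80 − 0.08q = 53 + 0.04q → q_m = 225.
Price p_m = 80 − 0.04·225 = 71; MC(q_m) = 53 + 0.04·225 = 62.
Competitive q* = 337.5, so Δq = 112.5; wedge = 71 − 62 = 9.
Deadweight loss = ½ × 112.5 × 9 = 506.25.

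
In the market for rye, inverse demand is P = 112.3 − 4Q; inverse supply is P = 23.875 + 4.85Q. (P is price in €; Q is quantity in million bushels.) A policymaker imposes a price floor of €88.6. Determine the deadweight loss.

Competitive equilibrium: 112.3 − 4Q = 23.875 + 4.85Q → Q* = 9.9915, P* = 72.3339.
At the floor P = 88.6, quantity demanded = (112.3 − 88.6)/4 = 5.925.
Sellers' marginal cost at Q' = 5.925: 23.875 + 4.85·5.925 = 52.6113.
ΔQ = 9.9915 − 5.925 = 4.0665; wedge = 88.6 − 52.6113 = 35.9887.
DWL = ½ × 4.0665 × 35.9887 = €73.17 million.

€73.17 million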